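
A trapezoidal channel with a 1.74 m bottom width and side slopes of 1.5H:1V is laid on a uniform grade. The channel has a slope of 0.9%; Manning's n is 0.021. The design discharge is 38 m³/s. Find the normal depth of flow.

Manning's equation rearranged: A R^(2/3) = nQ / (1·√S) = 0.021 × 38 / (√0.009) = 8.412.
Trying y = 2.16 m: A R^(2/3) = 11.66 — high.
Trying y = 1.55 m: A R^(2/3) = 5.697 — low.
Trying y = 1.86 m: A R^(2/3) = 8.412 — matches.

y_n = 1.86 m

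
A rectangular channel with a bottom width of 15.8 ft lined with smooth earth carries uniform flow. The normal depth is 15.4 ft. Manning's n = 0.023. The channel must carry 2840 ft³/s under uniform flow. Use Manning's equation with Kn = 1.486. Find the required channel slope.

Flow area A = b·y = 15.8 × 15.4 = 243.3 ft². Wetted perimeter P = b + 2y = 15.8 + 2×15.4 = 46.6 ft.
Hydraulic radius R = A/P = 243.3/46.6 = 5.221 ft.
From Manning's equation, S = [nQ / (1.486 A R^(2/3))]² = [0.023 × 2840 / (1.486 × 243.3 × 5.221^(2/3))]² = 0.0036.

S = 0.0036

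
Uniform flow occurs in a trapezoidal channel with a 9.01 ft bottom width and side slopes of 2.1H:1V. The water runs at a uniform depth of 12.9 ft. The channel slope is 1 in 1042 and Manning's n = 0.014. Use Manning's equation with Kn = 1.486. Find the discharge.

With bottom width b = 9.01 ft and side slope z = 2.1: A = (b + zy)y = (9.01 + 2.1×12.9)×12.9 = 465.7 ft²; P = b + 2y√(1+z²) = 9.01 + 2×12.9×2.326 = 69.02 ft.
Hydraulic radius R = A/P = 465.7/69.02 = 6.747 ft.
Manning's equation: Q = (1.486/n) A R^(2/3) S^(1/2) = (1.486/0.014) × 465.7 × 6.747^(2/3) × 0.0009597^(1/2) = 5470 ft³/s.

Q = 5470 ft³/s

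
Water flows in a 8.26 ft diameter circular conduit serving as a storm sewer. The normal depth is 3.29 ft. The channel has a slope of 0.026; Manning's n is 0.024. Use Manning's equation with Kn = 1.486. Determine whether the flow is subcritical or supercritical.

For a circular section of diameter D = 8.26 ft at depth y = 3.29 ft, the central angle is θ = 2 arccos(1 − 2y/D) = 2.732 rad. Then A = (D²/8)(θ − sin θ) = 19.9 ft² and P = Dθ/2 = 11.28 ft.
Hydraulic radius R = A/P = 19.9/11.28 = 1.764 ft.
V = (1.486/n) R^(2/3) √S = (1.486/0.024) × 1.764^(2/3) × √0.026 = 14.58 ft/s. Hydraulic depth D_h = A/T = 19.9/8.087 = 2.461 ft.
Froude number Fr = V/√(g·D_h) = 14.58/√(32.2×2.461) = 1.64, which is greater than 1, so the flow is supercritical.

supercritical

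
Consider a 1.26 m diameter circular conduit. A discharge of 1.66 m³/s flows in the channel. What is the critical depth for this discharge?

y_c = 0.696 m

At critical depth, Q² T / (g A³) = 1, i.e. A³/T = Q²/g = 1.66²/9.81 = 0.2809.
Try y = 0.877 m: A³/T = 0.6861 — over.
Try y = 0.539 m: A³/T = 0.1059 — short.
Try y = 0.696 m: A³/T = 0.2814 — matches.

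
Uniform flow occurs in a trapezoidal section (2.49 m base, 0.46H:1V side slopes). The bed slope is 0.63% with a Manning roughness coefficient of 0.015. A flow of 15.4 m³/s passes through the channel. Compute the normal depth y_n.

y_n = 1.2 m

Manning's equation rearranged: A R^(2/3) = nQ / (1·√S) = 0.015 × 15.4 / (√0.0063) = 2.91.
At y = 1.51 m: A R^(2/3) = 4.237 — high.
At y = 1.2 m: A R^(2/3) = 2.909 — ≈ 2.91.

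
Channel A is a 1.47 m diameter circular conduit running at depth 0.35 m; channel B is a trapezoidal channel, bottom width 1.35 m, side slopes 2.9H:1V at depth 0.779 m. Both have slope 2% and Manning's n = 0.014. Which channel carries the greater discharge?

Channel A: For a circular section of diameter D = 1.47 m at depth y = 0.35 m, the central angle is θ = 2 arccos(1 − 2y/D) = 2.039 rad. Then A = (D²/8)(θ − sin θ) = 0.3097 m² and P = Dθ/2 = 1.499 m. Hydraulic radius R = A/P = 0.3097/1.499 = 0.2067 m. Q_A = (1/0.014)·0.3097·0.2067^(2/3)·√0.02 = 1.094 m³/s.
Channel B: With bottom width b = 1.35 m and side slope z = 2.9: A = (b + zy)y = (1.35 + 2.9×0.779)×0.779 = 2.811 m²; P = b + 2y√(1+z²) = 1.35 + 2×0.779×3.068 = 6.129 m. Hydraulic radius R = A/P = 2.811/6.129 = 0.4587 m. Q_B = (1/0.014)·2.811·0.4587^(2/3)·√0.02 = 16.89 m³/s.
Q_A = 1.094 m³/s vs Q_B = 16.89 m³/s, so channel B carries more.

channel B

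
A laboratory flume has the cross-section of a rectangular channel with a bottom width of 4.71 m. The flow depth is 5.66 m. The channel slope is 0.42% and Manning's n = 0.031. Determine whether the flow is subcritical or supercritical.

subcritical

Flow area A = b·y = 4.71 × 5.66 = 26.66 m². Wetted perimeter P = b + 2y = 4.71 + 2×5.66 = 16.03 m.
Hydraulic radius R = A/P = 26.66/16.03 = 1.663 m.
V = (1/n) R^(2/3) √S = (1/0.031) × 1.663^(2/3) × √0.0042 = 2.934 m/s. Hydraulic depth D_h = A/T = 26.66/4.71 = 5.66 m.
Froude number Fr = V/√(g·D_h) = 2.934/√(9.81×5.66) = 0.394, which is less than 1, so the flow is subcritical.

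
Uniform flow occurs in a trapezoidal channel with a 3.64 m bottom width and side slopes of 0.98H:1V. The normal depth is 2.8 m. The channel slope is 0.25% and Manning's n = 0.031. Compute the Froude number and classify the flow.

subcritical

With bottom width b = 3.64 m and side slope z = 0.98: A = (b + zy)y = (3.64 + 0.98×2.8)×2.8 = 17.88 m²; P = b + 2y√(1+z²) = 3.64 + 2×2.8×1.4 = 11.48 m.
Hydraulic radius R = A/P = 17.88/11.48 = 1.557 m.
V = (1/n) R^(2/3) √S = (1/0.031) × 1.557^(2/3) × √0.0025 = 2.167 m/s. Hydraulic depth D_h = A/T = 17.88/9.128 = 1.958 m.
Froude number Fr = V/√(g·D_h) = 2.167/√(9.81×1.958) = 0.494, which is less than 1, so the flow is subcritical.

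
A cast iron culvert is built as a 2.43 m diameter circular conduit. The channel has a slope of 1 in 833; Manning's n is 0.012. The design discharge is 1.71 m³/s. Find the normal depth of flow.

Manning's equation rearranged: A R^(2/3) = nQ / (1·√S) = 0.012 × 1.71 / (√0.0012) = 0.5922.
At y = 0.531 m: A R^(2/3) = 0.3483 — low.
At y = 0.808 m: A R^(2/3) = 0.7937 — high.
At y = 0.694 m: A R^(2/3) = 0.5921 — matches.

y_n = 0.694 m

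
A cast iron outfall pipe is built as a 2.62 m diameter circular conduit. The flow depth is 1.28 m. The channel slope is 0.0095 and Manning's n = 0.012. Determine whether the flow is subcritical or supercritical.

supercritical

For a circular section of diameter D = 2.62 m at depth y = 1.28 m, the central angle is θ = 2 arccos(1 − 2y/D) = 3.096 rad. Then A = (D²/8)(θ − sin θ) = 2.617 m² and P = Dθ/2 = 4.055 m.
Hydraulic radius R = A/P = 2.617/4.055 = 0.6453 m.
V = (1/n) R^(2/3) √S = (1/0.012) × 0.6453^(2/3) × √0.0095 = 6.065 m/s. Hydraulic depth D_h = A/T = 2.617/2.619 = 0.9991 m.
Froude number Fr = V/√(g·D_h) = 6.065/√(9.81×0.9991) = 1.94, which is greater than 1, so the flow is supercritical.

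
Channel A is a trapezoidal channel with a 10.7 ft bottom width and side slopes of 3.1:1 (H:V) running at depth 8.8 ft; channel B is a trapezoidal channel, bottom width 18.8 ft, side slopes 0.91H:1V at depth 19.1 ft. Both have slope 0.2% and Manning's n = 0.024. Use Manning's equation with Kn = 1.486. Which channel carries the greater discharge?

channel B

Channel A: With bottom width b = 10.7 ft and side slope z = 3.1: A = (b + zy)y = (10.7 + 3.1×8.8)×8.8 = 334.2 ft²; P = b + 2y√(1+z²) = 10.7 + 2×8.8×3.257 = 68.03 ft. Hydraulic radius R = A/P = 334.2/68.03 = 4.913 ft. Q_A = (1.486/0.024)·334.2·4.913^(2/3)·√0.002 = 2675 ft³/s.
Channel B: With bottom width b = 18.8 ft and side slope z = 0.91: A = (b + zy)y = (18.8 + 0.91×19.1)×19.1 = 691.1 ft²; P = b + 2y√(1+z²) = 18.8 + 2×19.1×1.352 = 70.45 ft. Hydraulic radius R = A/P = 691.1/70.45 = 9.809 ft. Q_B = (1.486/0.024)·691.1·9.809^(2/3)·√0.002 = 8769 ft³/s.
Q_A = 2675 ft³/s vs Q_B = 8769 ft³/s, so channel B carries more.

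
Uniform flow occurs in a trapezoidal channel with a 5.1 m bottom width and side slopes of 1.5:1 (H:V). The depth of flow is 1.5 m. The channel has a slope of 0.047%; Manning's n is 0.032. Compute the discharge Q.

Q = 7.71 m³/s

With bottom width b = 5.1 m and side slope z = 1.5: A = (b + zy)y = (5.1 + 1.5×1.5)×1.5 = 11.02 m²; P = b + 2y√(1+z²) = 5.1 + 2×1.5×1.803 = 10.51 m.
Hydraulic radius R = A/P = 11.02/10.51 = 1.049 m.
Manning's equation: Q = (1/n) A R^(2/3) S^(1/2) = (1/0.032) × 11.02 × 1.049^(2/3) × 0.00047^(1/2) = 7.71 m³/s.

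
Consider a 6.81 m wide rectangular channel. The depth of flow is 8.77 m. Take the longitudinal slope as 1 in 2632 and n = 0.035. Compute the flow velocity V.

Flow area A = b·y = 6.81 × 8.77 = 59.72 m². Wetted perimeter P = b + 2y = 6.81 + 2×8.77 = 24.35 m.
Hydraulic radius R = A/P = 59.72/24.35 = 2.453 m.
From Manning's equation, V = (1/n) R^(2/3) S^(1/2) = (1/0.035) × 2.453^(2/3) × 0.0003799^(1/2) = 1.01 m/s.

V = 1.01 m/s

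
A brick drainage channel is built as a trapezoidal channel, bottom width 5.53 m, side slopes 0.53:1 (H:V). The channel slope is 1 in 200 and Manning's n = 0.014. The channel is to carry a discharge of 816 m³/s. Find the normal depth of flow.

Manning's equation rearranged: A R^(2/3) = nQ / (1·√S) = 0.014 × 816 / (√0.005) = 161.6.
Trying y = 5.87 m: A R^(2/3) = 98.25 — low.
Trying y = 9.24 m: A R^(2/3) = 228.1 — high.
Trying y = 7.7 m: A R^(2/3) = 161.5 — matches.

y_n = 7.7 m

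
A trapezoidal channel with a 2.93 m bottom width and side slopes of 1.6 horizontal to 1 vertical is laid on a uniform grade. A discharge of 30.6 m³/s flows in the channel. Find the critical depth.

At critical depth, Q² T / (g A³) = 1, i.e. A³/T = Q²/g = 30.6²/9.81 = 95.45.
Try y = 1.28 m: A³/T = 36.82 — too small.
Try y = 1.92 m: A³/T = 168.7 — too large.
Try y = 1.65 m: A³/T = 94.55 — close enough.

y_c = 1.65 m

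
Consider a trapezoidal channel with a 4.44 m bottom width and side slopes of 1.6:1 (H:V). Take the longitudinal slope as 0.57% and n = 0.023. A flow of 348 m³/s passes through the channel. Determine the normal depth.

y_n = 4.73 m

Manning's equation rearranged: A R^(2/3) = nQ / (1·√S) = 0.023 × 348 / (√0.0057) = 106.
At y = 4.25 m: A R^(2/3) = 84.02 — short.
At y = 5.16 m: A R^(2/3) = 128.3 — over.
At y = 4.73 m: A R^(2/3) = 106 — ≈ 106.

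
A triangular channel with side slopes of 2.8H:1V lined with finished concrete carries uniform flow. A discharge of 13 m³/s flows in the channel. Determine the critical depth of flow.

y_c = 1.34 m

At critical depth, Q² T / (g A³) = 1, i.e. A³/T = Q²/g = 13²/9.81 = 17.23.
At y = 0.993 m: A³/T = 3.785 — short.
At y = 1.34 m: A³/T = 16.94 — close enough.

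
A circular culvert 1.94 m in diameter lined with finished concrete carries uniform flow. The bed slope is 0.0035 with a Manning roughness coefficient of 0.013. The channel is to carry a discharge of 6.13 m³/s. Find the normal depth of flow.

y_n = 1.24 m

Manning's equation rearranged: A R^(2/3) = nQ / (1·√S) = 0.013 × 6.13 / (√0.0035) = 1.347.
At y = 1.35 m: A R^(2/3) = 1.516 — too large.
At y = 0.986 m: A R^(2/3) = 0.9379 — too small.
At y = 1.24 m: A R^(2/3) = 1.347 — close enough.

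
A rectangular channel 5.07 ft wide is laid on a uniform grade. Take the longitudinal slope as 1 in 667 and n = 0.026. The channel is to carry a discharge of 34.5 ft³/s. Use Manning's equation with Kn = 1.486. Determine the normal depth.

y_n = 2.6 ft

Manning's equation rearranged: A R^(2/3) = nQ / (1.486·√S) = 0.026 × 34.5 / (1.486 × √0.001499) = 15.59.
At y = 1.81 ft: A R^(2/3) = 9.516 — short.
At y = 3.19 ft: A R^(2/3) = 20.36 — over.
At y = 2.6 ft: A R^(2/3) = 15.57 — close enough.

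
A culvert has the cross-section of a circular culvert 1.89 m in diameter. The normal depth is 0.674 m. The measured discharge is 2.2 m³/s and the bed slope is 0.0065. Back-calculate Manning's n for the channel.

n = 0.017

For a circular section of diameter D = 1.89 m at depth y = 0.674 m, the central angle is θ = 2 arccos(1 − 2y/D) = 2.56 rad. Then A = (D²/8)(θ − sin θ) = 0.8977 m² and P = Dθ/2 = 2.419 m.
Hydraulic radius R = A/P = 0.8977/2.419 = 0.3711 m.
Rearranging Manning's equation: n = (1/Q) A R^(2/3) S^(1/2) = (1/2.2) × 0.8977 × 0.3711^(2/3) × √0.0065 = 0.017.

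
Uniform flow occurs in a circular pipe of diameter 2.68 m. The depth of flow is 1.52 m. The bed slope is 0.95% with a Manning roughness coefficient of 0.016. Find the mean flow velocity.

For a circular section of diameter D = 2.68 m at depth y = 1.52 m, the central angle is θ = 2 arccos(1 − 2y/D) = 3.411 rad. Then A = (D²/8)(θ − sin θ) = 3.301 m² and P = Dθ/2 = 4.571 m.
Hydraulic radius R = A/P = 3.301/4.571 = 0.7223 m.
From Manning's equation, V = (1/n) R^(2/3) S^(1/2) = (1/0.016) × 0.7223^(2/3) × 0.0095^(1/2) = 4.9 m/s.

V = 4.9 m/s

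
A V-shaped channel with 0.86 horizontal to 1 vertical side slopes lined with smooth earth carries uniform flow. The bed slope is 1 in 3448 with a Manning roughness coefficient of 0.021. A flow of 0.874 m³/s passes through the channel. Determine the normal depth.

Manning's equation rearranged: A R^(2/3) = nQ / (1·√S) = 0.021 × 0.874 / (√0.00029) = 1.078.
Trying y = 1.26 m: A R^(2/3) = 0.7545 — too small.
Trying y = 1.62 m: A R^(2/3) = 1.475 — too large.
Trying y = 1.44 m: A R^(2/3) = 1.077 — ≈ 1.078.

y_n = 1.44 m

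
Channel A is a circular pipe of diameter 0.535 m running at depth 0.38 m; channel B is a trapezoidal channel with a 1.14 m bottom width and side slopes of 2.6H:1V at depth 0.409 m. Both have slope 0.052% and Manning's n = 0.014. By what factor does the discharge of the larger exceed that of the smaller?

Channel A: For a circular section of diameter D = 0.535 m at depth y = 0.38 m, the central angle is θ = 2 arccos(1 − 2y/D) = 4.01 rad. Then A = (D²/8)(θ − sin θ) = 0.1708 m² and P = Dθ/2 = 1.073 m. Hydraulic radius R = A/P = 0.1708/1.073 = 0.1592 m. Q_A = (1/0.014)·0.1708·0.1592^(2/3)·√0.00052 = 0.0817 m³/s.
Channel B: With bottom width b = 1.14 m and side slope z = 2.6: A = (b + zy)y = (1.14 + 2.6×0.409)×0.409 = 0.9012 m²; P = b + 2y√(1+z²) = 1.14 + 2×0.409×2.786 = 3.419 m. Hydraulic radius R = A/P = 0.9012/3.419 = 0.2636 m. Q_B = (1/0.014)·0.9012·0.2636^(2/3)·√0.00052 = 0.6035 m³/s.
The larger discharge is 0.6035 m³/s and the smaller is 0.0817 m³/s; the ratio is 7.39.

7.39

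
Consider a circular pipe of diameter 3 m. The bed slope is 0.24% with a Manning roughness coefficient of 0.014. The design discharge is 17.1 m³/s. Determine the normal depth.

y_n = 2.1 m

Manning's equation rearranged: A R^(2/3) = nQ / (1·√S) = 0.014 × 17.1 / (√0.0024) = 4.887.
At y = 2.47 m: A R^(2/3) = 5.858 — over.
At y = 1.46 m: A R^(2/3) = 2.786 — short.
At y = 2.1 m: A R^(2/3) = 4.885 — ≈ 4.887.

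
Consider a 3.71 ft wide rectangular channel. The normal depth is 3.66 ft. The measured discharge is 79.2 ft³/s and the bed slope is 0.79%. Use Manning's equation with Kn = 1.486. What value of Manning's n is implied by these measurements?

n = 0.026

Flow area A = b·y = 3.71 × 3.66 = 13.58 ft². Wetted perimeter P = b + 2y = 3.71 + 2×3.66 = 11.03 ft.
Hydraulic radius R = A/P = 13.58/11.03 = 1.231 ft.
Rearranging Manning's equation: n = (1.486/Q) A R^(2/3) S^(1/2) = (1.486/79.2) × 13.58 × 1.231^(2/3) × √0.0079 = 0.026.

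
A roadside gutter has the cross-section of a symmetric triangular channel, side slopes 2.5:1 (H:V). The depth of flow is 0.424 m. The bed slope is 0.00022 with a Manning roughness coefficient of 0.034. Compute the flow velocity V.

For a triangular section with side slope z = 2.5: A = zy² = 2.5×0.424² = 0.4494 m²; P = 2y√(1+z²) = 2×0.424×2.693 = 2.283 m.
Hydraulic radius R = A/P = 0.4494/2.283 = 0.1968 m.
From Manning's equation, V = (1/n) R^(2/3) S^(1/2) = (1/0.034) × 0.1968^(2/3) × 0.00022^(1/2) = 0.148 m/s.

V = 0.148 m/s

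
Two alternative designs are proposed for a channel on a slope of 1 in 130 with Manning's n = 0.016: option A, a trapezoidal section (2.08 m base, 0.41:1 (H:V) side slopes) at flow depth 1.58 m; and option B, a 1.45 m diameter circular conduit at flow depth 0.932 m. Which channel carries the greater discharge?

channel A

Channel A: With bottom width b = 2.08 m and side slope z = 0.41: A = (b + zy)y = (2.08 + 0.41×1.58)×1.58 = 4.31 m²; P = b + 2y√(1+z²) = 2.08 + 2×1.58×1.081 = 5.495 m. Hydraulic radius R = A/P = 4.31/5.495 = 0.7843 m. Q_A = (1/0.016)·4.31·0.7843^(2/3)·√0.007692 = 20.09 m³/s.
Channel B: For a circular section of diameter D = 1.45 m at depth y = 0.932 m, the central angle is θ = 2 arccos(1 − 2y/D) = 3.721 rad. Then A = (D²/8)(θ − sin θ) = 1.122 m² and P = Dθ/2 = 2.697 m. Hydraulic radius R = A/P = 1.122/2.697 = 0.4158 m. Q_B = (1/0.016)·1.122·0.4158^(2/3)·√0.007692 = 3.425 m³/s.
Q_A = 20.09 m³/s vs Q_B = 3.425 m³/s, so channel A carries more.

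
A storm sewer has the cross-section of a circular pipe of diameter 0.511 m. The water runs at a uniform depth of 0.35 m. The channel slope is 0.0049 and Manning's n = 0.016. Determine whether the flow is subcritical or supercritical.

For a circular section of diameter D = 0.511 m at depth y = 0.35 m, the central angle is θ = 2 arccos(1 − 2y/D) = 3.899 rad. Then A = (D²/8)(θ − sin θ) = 0.1497 m² and P = Dθ/2 = 0.9963 m.
Hydraulic radius R = A/P = 0.1497/0.9963 = 0.1503 m.
V = (1/n) R^(2/3) √S = (1/0.016) × 0.1503^(2/3) × √0.0049 = 1.237 m/s. Hydraulic depth D_h = A/T = 0.1497/0.4748 = 0.3153 m.
Froude number Fr = V/√(g·D_h) = 1.237/√(9.81×0.3153) = 0.703, which is less than 1, so the flow is subcritical.

subcritical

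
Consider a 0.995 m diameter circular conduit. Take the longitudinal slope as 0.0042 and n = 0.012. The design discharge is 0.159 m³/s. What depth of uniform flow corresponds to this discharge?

Manning's equation rearranged: A R^(2/3) = nQ / (1·√S) = 0.012 × 0.159 / (√0.0042) = 0.02944.
At y = 0.164 m: A R^(2/3) = 0.01815 — short.
At y = 0.243 m: A R^(2/3) = 0.04022 — over.
At y = 0.208 m: A R^(2/3) = 0.02945 — matches.

y_n = 0.208 m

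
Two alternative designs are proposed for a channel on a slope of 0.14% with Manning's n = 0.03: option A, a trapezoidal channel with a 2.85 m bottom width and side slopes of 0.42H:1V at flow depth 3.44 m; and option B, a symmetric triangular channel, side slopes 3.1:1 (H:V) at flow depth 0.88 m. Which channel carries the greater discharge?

channel A

Channel A: With bottom width b = 2.85 m and side slope z = 0.42: A = (b + zy)y = (2.85 + 0.42×3.44)×3.44 = 14.77 m²; P = b + 2y√(1+z²) = 2.85 + 2×3.44×1.085 = 10.31 m. Hydraulic radius R = A/P = 14.77/10.31 = 1.433 m. Q_A = (1/0.03)·14.77·1.433^(2/3)·√0.0014 = 23.42 m³/s.
Channel B: For a triangular section with side slope z = 3.1: A = zy² = 3.1×0.88² = 2.401 m²; P = 2y√(1+z²) = 2×0.88×3.257 = 5.733 m. Hydraulic radius R = A/P = 2.401/5.733 = 0.4188 m. Q_B = (1/0.03)·2.401·0.4188^(2/3)·√0.0014 = 1.676 m³/s.
Q_A = 23.42 m³/s vs Q_B = 1.676 m³/s, so channel A carries more.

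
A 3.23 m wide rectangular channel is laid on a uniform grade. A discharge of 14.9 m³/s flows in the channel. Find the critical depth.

For a rectangular channel, critical depth y_c = (q²/g)^(1/3) where q = Q/b = 14.9/3.23 = 4.613 m²/s.
So y_c = (4.613²/9.81)^(1/3) = 1.29 m.

y_c = 1.29 m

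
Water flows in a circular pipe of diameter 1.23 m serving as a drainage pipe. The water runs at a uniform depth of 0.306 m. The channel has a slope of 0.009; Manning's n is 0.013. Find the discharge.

Q = 0.536 m³/s

For a circular section of diameter D = 1.23 m at depth y = 0.306 m, the central angle is θ = 2 arccos(1 − 2y/D) = 2.089 rad. Then A = (D²/8)(θ − sin θ) = 0.2307 m² and P = Dθ/2 = 1.285 m.
Hydraulic radius R = A/P = 0.2307/1.285 = 0.1796 m.
Manning's equation: Q = (1/n) A R^(2/3) S^(1/2) = (1/0.013) × 0.2307 × 0.1796^(2/3) × 0.009^(1/2) = 0.536 m³/s.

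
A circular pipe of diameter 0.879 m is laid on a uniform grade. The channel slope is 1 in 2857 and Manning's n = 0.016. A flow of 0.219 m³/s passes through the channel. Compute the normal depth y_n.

Manning's equation rearranged: A R^(2/3) = nQ / (1·√S) = 0.016 × 0.219 / (√0.00035) = 0.1873.
Try y = 0.77 m: A R^(2/3) = 0.2323 — high.
Try y = 0.524 m: A R^(2/3) = 0.147 — low.
Try y = 0.621 m: A R^(2/3) = 0.1872 — close enough.

y_n = 0.621 m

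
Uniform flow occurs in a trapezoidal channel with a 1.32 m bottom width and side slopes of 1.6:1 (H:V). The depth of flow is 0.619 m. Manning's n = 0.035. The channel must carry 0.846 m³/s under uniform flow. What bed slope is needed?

S = 0.0015

With bottom width b = 1.32 m and side slope z = 1.6: A = (b + zy)y = (1.32 + 1.6×0.619)×0.619 = 1.43 m²; P = b + 2y√(1+z²) = 1.32 + 2×0.619×1.887 = 3.656 m.
Hydraulic radius R = A/P = 1.43/3.656 = 0.3912 m.
From Manning's equation, S = [nQ / (1 A R^(2/3))]² = [0.035 × 0.846 / (1 × 1.43 × 0.3912^(2/3))]² = 0.0015.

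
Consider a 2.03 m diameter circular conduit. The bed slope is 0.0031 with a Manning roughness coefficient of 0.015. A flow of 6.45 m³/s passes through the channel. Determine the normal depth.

Manning's equation rearranged: A R^(2/3) = nQ / (1·√S) = 0.015 × 6.45 / (√0.0031) = 1.738.
Try y = 1.15 m: A R^(2/3) = 1.265 — too small.
Try y = 1.63 m: A R^(2/3) = 2.02 — too large.
Try y = 1.43 m: A R^(2/3) = 1.738 — close enough.

y_n = 1.43 m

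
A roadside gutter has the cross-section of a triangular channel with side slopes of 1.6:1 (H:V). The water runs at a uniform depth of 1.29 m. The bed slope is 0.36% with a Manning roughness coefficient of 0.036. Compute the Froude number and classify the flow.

For a triangular section with side slope z = 1.6: A = zy² = 1.6×1.29² = 2.663 m²; P = 2y√(1+z²) = 2×1.29×1.887 = 4.868 m.
Hydraulic radius R = A/P = 2.663/4.868 = 0.547 m.
V = (1/n) R^(2/3) √S = (1/0.036) × 0.547^(2/3) × √0.0036 = 1.115 m/s. Hydraulic depth D_h = A/T = 2.663/4.128 = 0.645 m.
Froude number Fr = V/√(g·D_h) = 1.115/√(9.81×0.645) = 0.443, which is less than 1, so the flow is subcritical.

subcritical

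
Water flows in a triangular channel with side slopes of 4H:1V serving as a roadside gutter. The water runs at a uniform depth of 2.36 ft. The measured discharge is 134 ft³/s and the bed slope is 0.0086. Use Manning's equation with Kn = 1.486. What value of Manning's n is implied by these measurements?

For a triangular section with side slope z = 4: A = zy² = 4×2.36² = 22.28 ft²; P = 2y√(1+z²) = 2×2.36×4.123 = 19.46 ft.
Hydraulic radius R = A/P = 22.28/19.46 = 1.145 ft.
Rearranging Manning's equation: n = (1.486/Q) A R^(2/3) S^(1/2) = (1.486/134) × 22.28 × 1.145^(2/3) × √0.0086 = 0.0251.

n = 0.0251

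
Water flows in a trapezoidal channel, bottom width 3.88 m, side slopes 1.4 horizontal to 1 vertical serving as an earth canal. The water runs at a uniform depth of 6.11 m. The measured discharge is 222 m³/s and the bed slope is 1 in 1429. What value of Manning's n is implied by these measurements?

n = 0.019

With bottom width b = 3.88 m and side slope z = 1.4: A = (b + zy)y = (3.88 + 1.4×6.11)×6.11 = 75.97 m²; P = b + 2y√(1+z²) = 3.88 + 2×6.11×1.72 = 24.9 m.
Hydraulic radius R = A/P = 75.97/24.9 = 3.051 m.
Rearranging Manning's equation: n = (1/Q) A R^(2/3) S^(1/2) = (1/222) × 75.97 × 3.051^(2/3) × √0.0006998 = 0.019.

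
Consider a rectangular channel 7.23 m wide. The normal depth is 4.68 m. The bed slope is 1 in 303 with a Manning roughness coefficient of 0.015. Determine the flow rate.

Q = 208 m³/s

Flow area A = b·y = 7.23 × 4.68 = 33.84 m². Wetted perimeter P = b + 2y = 7.23 + 2×4.68 = 16.59 m.
Hydraulic radius R = A/P = 33.84/16.59 = 2.04 m.
Manning's equation: Q = (1/n) A R^(2/3) S^(1/2) = (1/0.015) × 33.84 × 2.04^(2/3) × 0.0033^(1/2) = 208 m³/s.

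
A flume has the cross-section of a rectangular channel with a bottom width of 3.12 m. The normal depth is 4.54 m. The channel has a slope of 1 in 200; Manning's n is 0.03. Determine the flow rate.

Q = 36.9 m³/s

Flow area A = b·y = 3.12 × 4.54 = 14.16 m². Wetted perimeter P = b + 2y = 3.12 + 2×4.54 = 12.2 m.
Hydraulic radius R = A/P = 14.16/12.2 = 1.161 m.
Manning's equation: Q = (1/n) A R^(2/3) S^(1/2) = (1/0.03) × 14.16 × 1.161^(2/3) × 0.005^(1/2) = 36.9 m³/s.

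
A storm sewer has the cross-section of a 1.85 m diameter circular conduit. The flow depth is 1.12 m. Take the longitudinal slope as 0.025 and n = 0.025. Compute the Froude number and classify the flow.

supercritical

For a circular section of diameter D = 1.85 m at depth y = 1.12 m, the central angle is θ = 2 arccos(1 − 2y/D) = 3.566 rad. Then A = (D²/8)(θ − sin θ) = 1.702 m² and P = Dθ/2 = 3.299 m.
Hydraulic radius R = A/P = 1.702/3.299 = 0.5159 m.
V = (1/n) R^(2/3) √S = (1/0.025) × 0.5159^(2/3) × √0.025 = 4.068 m/s. Hydraulic depth D_h = A/T = 1.702/1.808 = 0.9412 m.
Froude number Fr = V/√(g·D_h) = 4.068/√(9.81×0.9412) = 1.34, which is greater than 1, so the flow is supercritical.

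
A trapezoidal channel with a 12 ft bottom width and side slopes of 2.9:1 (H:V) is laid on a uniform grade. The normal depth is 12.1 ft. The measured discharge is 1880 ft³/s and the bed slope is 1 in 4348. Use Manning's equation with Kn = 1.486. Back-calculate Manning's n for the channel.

n = 0.0241

With bottom width b = 12 ft and side slope z = 2.9: A = (b + zy)y = (12 + 2.9×12.1)×12.1 = 569.8 ft²; P = b + 2y√(1+z²) = 12 + 2×12.1×3.068 = 86.24 ft.
Hydraulic radius R = A/P = 569.8/86.24 = 6.607 ft.
Rearranging Manning's equation: n = (1.486/Q) A R^(2/3) S^(1/2) = (1.486/1880) × 569.8 × 6.607^(2/3) × √0.00023 = 0.0241.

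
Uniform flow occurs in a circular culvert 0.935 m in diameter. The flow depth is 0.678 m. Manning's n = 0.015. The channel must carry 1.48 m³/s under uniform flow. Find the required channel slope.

For a circular section of diameter D = 0.935 m at depth y = 0.678 m, the central angle is θ = 2 arccos(1 − 2y/D) = 4.076 rad. Then A = (D²/8)(θ − sin θ) = 0.5333 m² and P = Dθ/2 = 1.905 m.
Hydraulic radius R = A/P = 0.5333/1.905 = 0.2799 m.
From Manning's equation, S = [nQ / (1 A R^(2/3))]² = [0.015 × 1.48 / (1 × 0.5333 × 0.2799^(2/3))]² = 0.00947.

S = 0.00947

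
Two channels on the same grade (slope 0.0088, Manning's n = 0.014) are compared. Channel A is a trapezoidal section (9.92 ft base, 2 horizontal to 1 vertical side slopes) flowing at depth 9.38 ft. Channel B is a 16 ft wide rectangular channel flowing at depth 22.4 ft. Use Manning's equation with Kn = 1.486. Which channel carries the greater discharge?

Channel A: With bottom width b = 9.92 ft and side slope z = 2: A = (b + zy)y = (9.92 + 2×9.38)×9.38 = 269 ft²; P = b + 2y√(1+z²) = 9.92 + 2×9.38×2.236 = 51.87 ft. Hydraulic radius R = A/P = 269/51.87 = 5.187 ft. Q_A = (1.486/0.014)·269·5.187^(2/3)·√0.0088 = 8026 ft³/s.
Channel B: Flow area A = b·y = 16 × 22.4 = 358.4 ft². Wetted perimeter P = b + 2y = 16 + 2×22.4 = 60.8 ft. Hydraulic radius R = A/P = 358.4/60.8 = 5.895 ft. Q_B = (1.486/0.014)·358.4·5.895^(2/3)·√0.0088 = 11650 ft³/s.
Q_A = 8026 ft³/s vs Q_B = 11650 ft³/s, so channel B carries more.

channel B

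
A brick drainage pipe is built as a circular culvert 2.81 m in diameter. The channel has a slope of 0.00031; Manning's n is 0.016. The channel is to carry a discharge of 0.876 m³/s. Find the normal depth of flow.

Manning's equation rearranged: A R^(2/3) = nQ / (1·√S) = 0.016 × 0.876 / (√0.00031) = 0.7961.
Trying y = 0.635 m: A R^(2/3) = 0.5489 — too small.
Trying y = 0.895 m: A R^(2/3) = 1.077 — too large.
Trying y = 0.766 m: A R^(2/3) = 0.7963 — matches.

y_n = 0.766 m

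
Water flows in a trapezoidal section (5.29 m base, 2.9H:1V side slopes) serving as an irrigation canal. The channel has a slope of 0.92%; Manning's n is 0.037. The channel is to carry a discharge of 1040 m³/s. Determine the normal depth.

y_n = 6.8 m

Manning's equation rearranged: A R^(2/3) = nQ / (1·√S) = 0.037 × 1040 / (√0.0092) = 401.2.
At y = 7.95 m: A R^(2/3) = 583.6 — over.
At y = 6.8 m: A R^(2/3) = 400.8 — matches.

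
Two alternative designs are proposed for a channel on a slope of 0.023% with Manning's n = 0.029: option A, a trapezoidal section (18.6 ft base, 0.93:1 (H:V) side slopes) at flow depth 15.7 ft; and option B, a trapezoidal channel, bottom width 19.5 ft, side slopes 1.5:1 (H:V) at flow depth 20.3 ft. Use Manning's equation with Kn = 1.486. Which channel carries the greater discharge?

channel B

Channel A: With bottom width b = 18.6 ft and side slope z = 0.93: A = (b + zy)y = (18.6 + 0.93×15.7)×15.7 = 521.3 ft²; P = b + 2y√(1+z²) = 18.6 + 2×15.7×1.366 = 61.48 ft. Hydraulic radius R = A/P = 521.3/61.48 = 8.478 ft. Q_A = (1.486/0.029)·521.3·8.478^(2/3)·√0.00023 = 1684 ft³/s.
Channel B: With bottom width b = 19.5 ft and side slope z = 1.5: A = (b + zy)y = (19.5 + 1.5×20.3)×20.3 = 1014 ft²; P = b + 2y√(1+z²) = 19.5 + 2×20.3×1.803 = 92.69 ft. Hydraulic radius R = A/P = 1014/92.69 = 10.94 ft. Q_B = (1.486/0.029)·1014·10.94^(2/3)·√0.00023 = 3883 ft³/s.
Q_A = 1684 ft³/s vs Q_B = 3883 ft³/s, so channel B carries more.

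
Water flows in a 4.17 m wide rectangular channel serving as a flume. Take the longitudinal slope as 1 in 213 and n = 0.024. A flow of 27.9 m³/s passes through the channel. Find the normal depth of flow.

Manning's equation rearranged: A R^(2/3) = nQ / (1·√S) = 0.024 × 27.9 / (√0.004695) = 9.772.
At y = 1.77 m: A R^(2/3) = 7.169 — too small.
At y = 2.44 m: A R^(2/3) = 11 — too large.
At y = 2.23 m: A R^(2/3) = 9.774 — ≈ 9.772.

y_n = 2.23 m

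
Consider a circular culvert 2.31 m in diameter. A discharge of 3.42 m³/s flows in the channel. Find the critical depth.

y_c = 0.843 m

At critical depth, Q² T / (g A³) = 1, i.e. A³/T = Q²/g = 3.42²/9.81 = 1.192.
At y = 1.06 m: A³/T = 2.869 — over.
At y = 0.653 m: A³/T = 0.4434 — short.
At y = 0.843 m: A³/T = 1.191 — close enough.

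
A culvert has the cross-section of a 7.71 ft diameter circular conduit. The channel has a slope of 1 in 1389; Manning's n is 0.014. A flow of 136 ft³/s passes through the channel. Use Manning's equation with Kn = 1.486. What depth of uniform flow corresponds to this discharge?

Manning's equation rearranged: A R^(2/3) = nQ / (1.486·√S) = 0.014 × 136 / (1.486 × √0.0007199) = 47.75.
At y = 5.54 ft: A R^(2/3) = 62.6 — too large.
At y = 3.25 ft: A R^(2/3) = 26.8 — too small.
At y = 4.57 ft: A R^(2/3) = 47.68 — matches.

y_n = 4.57 ft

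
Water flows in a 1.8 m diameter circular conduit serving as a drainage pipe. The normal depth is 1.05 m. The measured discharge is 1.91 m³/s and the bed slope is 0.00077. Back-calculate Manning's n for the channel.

n = 0.014

For a circular section of diameter D = 1.8 m at depth y = 1.05 m, the central angle is θ = 2 arccos(1 − 2y/D) = 3.476 rad. Then A = (D²/8)(θ − sin θ) = 1.541 m² and P = Dθ/2 = 3.129 m.
Hydraulic radius R = A/P = 1.541/3.129 = 0.4925 m.
Rearranging Manning's equation: n = (1/Q) A R^(2/3) S^(1/2) = (1/1.91) × 1.541 × 0.4925^(2/3) × √0.00077 = 0.014.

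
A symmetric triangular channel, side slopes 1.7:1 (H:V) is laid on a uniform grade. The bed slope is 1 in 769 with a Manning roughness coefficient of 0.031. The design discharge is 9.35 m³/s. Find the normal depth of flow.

y_n = 2.21 m

Manning's equation rearranged: A R^(2/3) = nQ / (1·√S) = 0.031 × 9.35 / (√0.0013) = 8.038.
Try y = 1.52 m: A R^(2/3) = 2.963 — low.
Try y = 2.21 m: A R^(2/3) = 8.038 — ≈ 8.038.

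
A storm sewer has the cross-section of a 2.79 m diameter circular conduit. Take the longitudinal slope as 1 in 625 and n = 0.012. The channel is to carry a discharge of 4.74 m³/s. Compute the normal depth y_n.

y_n = 1.04 m

Manning's equation rearranged: A R^(2/3) = nQ / (1·√S) = 0.012 × 4.74 / (√0.0016) = 1.422.
Trying y = 1.27 m: A R^(2/3) = 2.044 — over.
Trying y = 1.04 m: A R^(2/3) = 1.423 — close enough.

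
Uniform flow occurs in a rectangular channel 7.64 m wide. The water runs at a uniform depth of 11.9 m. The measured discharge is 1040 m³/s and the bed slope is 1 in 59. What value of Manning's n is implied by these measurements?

n = 0.0231

Flow area A = b·y = 7.64 × 11.9 = 90.92 m². Wetted perimeter P = b + 2y = 7.64 + 2×11.9 = 31.44 m.
Hydraulic radius R = A/P = 90.92/31.44 = 2.892 m.
Rearranging Manning's equation: n = (1/Q) A R^(2/3) S^(1/2) = (1/1040) × 90.92 × 2.892^(2/3) × √0.01695 = 0.0231.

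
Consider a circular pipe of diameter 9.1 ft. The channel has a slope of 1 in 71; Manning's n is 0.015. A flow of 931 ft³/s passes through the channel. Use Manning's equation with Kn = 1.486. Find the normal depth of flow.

y_n = 5.63 ft

Manning's equation rearranged: A R^(2/3) = nQ / (1.486·√S) = 0.015 × 931 / (1.486 × √0.01408) = 79.19.
Try y = 7.07 ft: A R^(2/3) = 106.7 — too large.
Try y = 3.84 ft: A R^(2/3) = 41.78 — too small.
Try y = 5.63 ft: A R^(2/3) = 79.17 — matches.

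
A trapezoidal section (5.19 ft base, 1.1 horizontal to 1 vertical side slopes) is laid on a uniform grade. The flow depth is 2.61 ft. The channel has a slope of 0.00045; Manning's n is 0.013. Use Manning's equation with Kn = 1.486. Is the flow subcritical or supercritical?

With bottom width b = 5.19 ft and side slope z = 1.1: A = (b + zy)y = (5.19 + 1.1×2.61)×2.61 = 21.04 ft²; P = b + 2y√(1+z²) = 5.19 + 2×2.61×1.487 = 12.95 ft.
Hydraulic radius R = A/P = 21.04/12.95 = 1.625 ft.
V = (1.486/n) R^(2/3) √S = (1.486/0.013) × 1.625^(2/3) × √0.00045 = 3.351 ft/s. Hydraulic depth D_h = A/T = 21.04/10.93 = 1.925 ft.
Froude number Fr = V/√(g·D_h) = 3.351/√(32.2×1.925) = 0.426, which is less than 1, so the flow is subcritical.

subcritical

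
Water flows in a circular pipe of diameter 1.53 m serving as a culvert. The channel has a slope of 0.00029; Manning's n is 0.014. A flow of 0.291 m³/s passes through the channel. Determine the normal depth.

Manning's equation rearranged: A R^(2/3) = nQ / (1·√S) = 0.014 × 0.291 / (√0.00029) = 0.2392.
Try y = 0.362 m: A R^(2/3) = 0.1189 — low.
Try y = 0.626 m: A R^(2/3) = 0.3402 — high.
Try y = 0.518 m: A R^(2/3) = 0.2392 — matches.

y_n = 0.518 m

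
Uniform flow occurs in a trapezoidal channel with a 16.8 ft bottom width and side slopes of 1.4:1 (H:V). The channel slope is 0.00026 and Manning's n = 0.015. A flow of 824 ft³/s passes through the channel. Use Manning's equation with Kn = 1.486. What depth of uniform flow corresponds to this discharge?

Manning's equation rearranged: A R^(2/3) = nQ / (1.486·√S) = 0.015 × 824 / (1.486 × √0.00026) = 515.8.
Try y = 8.63 ft: A R^(2/3) = 763.5 — too large.
Try y = 6.26 ft: A R^(2/3) = 414.9 — too small.
Try y = 7.03 ft: A R^(2/3) = 515.7 — matches.

y_n = 7.03 ft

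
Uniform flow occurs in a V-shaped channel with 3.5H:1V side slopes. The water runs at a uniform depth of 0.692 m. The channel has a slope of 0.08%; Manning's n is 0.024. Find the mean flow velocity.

V = 0.566 m/s

For a triangular section with side slope z = 3.5: A = zy² = 3.5×0.692² = 1.676 m²; P = 2y√(1+z²) = 2×0.692×3.64 = 5.038 m.
Hydraulic radius R = A/P = 1.676/5.038 = 0.3327 m.
From Manning's equation, V = (1/n) R^(2/3) S^(1/2) = (1/0.024) × 0.3327^(2/3) × 0.0008^(1/2) = 0.566 m/s.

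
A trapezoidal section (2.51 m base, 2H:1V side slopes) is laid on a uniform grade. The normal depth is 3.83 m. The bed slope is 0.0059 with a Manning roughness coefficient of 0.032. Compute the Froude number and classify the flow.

With bottom width b = 2.51 m and side slope z = 2: A = (b + zy)y = (2.51 + 2×3.83)×3.83 = 38.95 m²; P = b + 2y√(1+z²) = 2.51 + 2×3.83×2.236 = 19.64 m.
Hydraulic radius R = A/P = 38.95/19.64 = 1.983 m.
V = (1/n) R^(2/3) √S = (1/0.032) × 1.983^(2/3) × √0.0059 = 3.789 m/s. Hydraulic depth D_h = A/T = 38.95/17.83 = 2.185 m.
Froude number Fr = V/√(g·D_h) = 3.789/√(9.81×2.185) = 0.819, which is less than 1, so the flow is subcritical.

subcritical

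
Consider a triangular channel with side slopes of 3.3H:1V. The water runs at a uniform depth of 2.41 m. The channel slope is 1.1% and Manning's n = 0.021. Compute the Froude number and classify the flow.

supercritical

For a triangular section with side slope z = 3.3: A = zy² = 3.3×2.41² = 19.17 m²; P = 2y√(1+z²) = 2×2.41×3.448 = 16.62 m.
Hydraulic radius R = A/P = 19.17/16.62 = 1.153 m.
V = (1/n) R^(2/3) √S = (1/0.021) × 1.153^(2/3) × √0.011 = 5.492 m/s. Hydraulic depth D_h = A/T = 19.17/15.91 = 1.205 m.
Froude number Fr = V/√(g·D_h) = 5.492/√(9.81×1.205) = 1.6, which is greater than 1, so the flow is supercritical.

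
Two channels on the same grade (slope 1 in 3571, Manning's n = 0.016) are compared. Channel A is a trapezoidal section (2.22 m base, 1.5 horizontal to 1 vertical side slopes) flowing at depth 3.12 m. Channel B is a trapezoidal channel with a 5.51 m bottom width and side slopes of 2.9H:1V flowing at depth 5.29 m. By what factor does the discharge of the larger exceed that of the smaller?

Channel A: With bottom width b = 2.22 m and side slope z = 1.5: A = (b + zy)y = (2.22 + 1.5×3.12)×3.12 = 21.53 m²; P = b + 2y√(1+z²) = 2.22 + 2×3.12×1.803 = 13.47 m. Hydraulic radius R = A/P = 21.53/13.47 = 1.598 m. Q_A = (1/0.016)·21.53·1.598^(2/3)·√0.00028 = 30.78 m³/s.
Channel B: With bottom width b = 5.51 m and side slope z = 2.9: A = (b + zy)y = (5.51 + 2.9×5.29)×5.29 = 110.3 m²; P = b + 2y√(1+z²) = 5.51 + 2×5.29×3.068 = 37.96 m. Hydraulic radius R = A/P = 110.3/37.96 = 2.905 m. Q_B = (1/0.016)·110.3·2.905^(2/3)·√0.00028 = 234.9 m³/s.
The larger discharge is 234.9 m³/s and the smaller is 30.78 m³/s; the ratio is 7.63.

7.63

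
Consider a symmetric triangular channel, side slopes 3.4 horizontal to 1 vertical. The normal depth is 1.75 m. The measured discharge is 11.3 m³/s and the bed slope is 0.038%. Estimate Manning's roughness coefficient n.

For a triangular section with side slope z = 3.4: A = zy² = 3.4×1.75² = 10.41 m²; P = 2y√(1+z²) = 2×1.75×3.544 = 12.4 m.
Hydraulic radius R = A/P = 10.41/12.4 = 0.8394 m.
Rearranging Manning's equation: n = (1/Q) A R^(2/3) S^(1/2) = (1/11.3) × 10.41 × 0.8394^(2/3) × √0.00038 = 0.016.

n = 0.016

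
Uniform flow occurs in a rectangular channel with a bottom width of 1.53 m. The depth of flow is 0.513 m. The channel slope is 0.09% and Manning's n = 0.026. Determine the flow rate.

Flow area A = b·y = 1.53 × 0.513 = 0.7849 m². Wetted perimeter P = b + 2y = 1.53 + 2×0.513 = 2.556 m.
Hydraulic radius R = A/P = 0.7849/2.556 = 0.3071 m.
Manning's equation: Q = (1/n) A R^(2/3) S^(1/2) = (1/0.026) × 0.7849 × 0.3071^(2/3) × 0.0009^(1/2) = 0.412 m³/s.

Q = 0.412 m³/s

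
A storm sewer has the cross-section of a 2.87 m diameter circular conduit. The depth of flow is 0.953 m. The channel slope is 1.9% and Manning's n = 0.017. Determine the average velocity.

For a circular section of diameter D = 2.87 m at depth y = 0.953 m, the central angle is θ = 2 arccos(1 − 2y/D) = 2.456 rad. Then A = (D²/8)(θ − sin θ) = 1.878 m² and P = Dθ/2 = 3.525 m.
Hydraulic radius R = A/P = 1.878/3.525 = 0.5327 m.
From Manning's equation, V = (1/n) R^(2/3) S^(1/2) = (1/0.017) × 0.5327^(2/3) × 0.019^(1/2) = 5.33 m/s.

V = 5.33 m/s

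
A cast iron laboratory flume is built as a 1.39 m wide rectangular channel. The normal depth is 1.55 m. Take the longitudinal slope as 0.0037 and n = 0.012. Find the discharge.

Flow area A = b·y = 1.39 × 1.55 = 2.155 m². Wetted perimeter P = b + 2y = 1.39 + 2×1.55 = 4.49 m.
Hydraulic radius R = A/P = 2.155/4.49 = 0.4798 m.
Manning's equation: Q = (1/n) A R^(2/3) S^(1/2) = (1/0.012) × 2.155 × 0.4798^(2/3) × 0.0037^(1/2) = 6.69 m³/s.

Q = 6.69 m³/s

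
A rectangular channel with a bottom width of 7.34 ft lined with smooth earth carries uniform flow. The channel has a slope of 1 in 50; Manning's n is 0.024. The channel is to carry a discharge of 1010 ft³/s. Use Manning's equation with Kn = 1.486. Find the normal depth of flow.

y_n = 8.41 ft

Manning's equation rearranged: A R^(2/3) = nQ / (1.486·√S) = 0.024 × 1010 / (1.486 × √0.02) = 115.3.
At y = 9.27 ft: A R^(2/3) = 129.6 — high.
At y = 6.19 ft: A R^(2/3) = 79.26 — low.
At y = 8.41 ft: A R^(2/3) = 115.4 — close enough.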